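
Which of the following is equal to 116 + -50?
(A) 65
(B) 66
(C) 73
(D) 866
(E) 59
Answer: B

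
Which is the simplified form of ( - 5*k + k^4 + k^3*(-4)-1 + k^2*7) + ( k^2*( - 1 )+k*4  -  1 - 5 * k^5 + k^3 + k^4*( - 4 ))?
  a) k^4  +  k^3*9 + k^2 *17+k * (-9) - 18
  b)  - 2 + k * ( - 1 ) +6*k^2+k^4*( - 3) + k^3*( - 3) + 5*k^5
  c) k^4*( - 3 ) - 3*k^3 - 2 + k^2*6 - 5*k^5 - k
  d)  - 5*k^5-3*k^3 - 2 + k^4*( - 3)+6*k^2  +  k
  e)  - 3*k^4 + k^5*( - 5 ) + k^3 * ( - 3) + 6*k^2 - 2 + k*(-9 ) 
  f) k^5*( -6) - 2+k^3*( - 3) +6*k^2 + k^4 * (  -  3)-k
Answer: c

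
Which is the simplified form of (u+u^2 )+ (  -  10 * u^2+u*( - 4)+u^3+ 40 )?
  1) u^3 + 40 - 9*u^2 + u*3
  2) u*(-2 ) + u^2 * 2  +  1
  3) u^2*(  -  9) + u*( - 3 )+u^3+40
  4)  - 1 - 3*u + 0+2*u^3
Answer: 3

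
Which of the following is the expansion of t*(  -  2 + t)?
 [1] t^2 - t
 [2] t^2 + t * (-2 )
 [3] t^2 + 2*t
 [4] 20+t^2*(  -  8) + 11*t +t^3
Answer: 2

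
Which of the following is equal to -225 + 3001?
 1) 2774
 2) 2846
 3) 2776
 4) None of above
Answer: 3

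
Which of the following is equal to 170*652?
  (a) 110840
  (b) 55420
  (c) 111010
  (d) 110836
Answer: a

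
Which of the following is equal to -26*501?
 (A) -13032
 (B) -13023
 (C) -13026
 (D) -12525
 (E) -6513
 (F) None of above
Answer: C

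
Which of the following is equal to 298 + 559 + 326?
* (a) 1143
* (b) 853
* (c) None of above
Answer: c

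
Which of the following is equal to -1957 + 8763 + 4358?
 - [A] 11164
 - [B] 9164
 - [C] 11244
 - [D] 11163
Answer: A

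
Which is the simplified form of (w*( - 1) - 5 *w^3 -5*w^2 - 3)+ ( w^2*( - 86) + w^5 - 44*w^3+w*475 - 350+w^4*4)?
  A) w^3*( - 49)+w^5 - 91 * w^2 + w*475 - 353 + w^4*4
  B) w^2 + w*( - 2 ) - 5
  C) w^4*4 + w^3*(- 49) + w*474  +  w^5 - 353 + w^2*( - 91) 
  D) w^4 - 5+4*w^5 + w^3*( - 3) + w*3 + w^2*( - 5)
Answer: C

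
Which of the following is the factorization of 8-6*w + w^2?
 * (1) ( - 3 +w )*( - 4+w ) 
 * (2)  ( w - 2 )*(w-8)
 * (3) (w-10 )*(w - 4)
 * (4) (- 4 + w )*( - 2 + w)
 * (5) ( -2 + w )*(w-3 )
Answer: 4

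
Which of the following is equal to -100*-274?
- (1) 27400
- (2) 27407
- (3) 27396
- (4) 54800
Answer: 1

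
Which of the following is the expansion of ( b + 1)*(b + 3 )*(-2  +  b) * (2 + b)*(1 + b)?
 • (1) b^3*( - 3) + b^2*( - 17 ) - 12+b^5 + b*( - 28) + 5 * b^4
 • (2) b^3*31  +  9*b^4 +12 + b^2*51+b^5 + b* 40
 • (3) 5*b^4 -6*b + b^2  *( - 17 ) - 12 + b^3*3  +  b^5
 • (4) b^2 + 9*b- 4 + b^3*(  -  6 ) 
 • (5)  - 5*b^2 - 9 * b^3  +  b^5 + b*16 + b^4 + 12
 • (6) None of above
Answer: 6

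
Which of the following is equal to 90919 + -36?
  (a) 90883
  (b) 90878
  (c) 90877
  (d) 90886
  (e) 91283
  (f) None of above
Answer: a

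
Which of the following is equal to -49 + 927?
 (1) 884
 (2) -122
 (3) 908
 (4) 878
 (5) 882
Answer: 4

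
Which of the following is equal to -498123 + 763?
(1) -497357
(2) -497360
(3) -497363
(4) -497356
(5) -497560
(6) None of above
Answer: 2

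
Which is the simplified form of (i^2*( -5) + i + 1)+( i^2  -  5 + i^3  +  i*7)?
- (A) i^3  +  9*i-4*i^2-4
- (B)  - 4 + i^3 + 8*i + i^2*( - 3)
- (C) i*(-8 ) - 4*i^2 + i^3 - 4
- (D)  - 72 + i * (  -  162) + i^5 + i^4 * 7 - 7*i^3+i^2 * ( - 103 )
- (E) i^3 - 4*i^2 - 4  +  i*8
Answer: E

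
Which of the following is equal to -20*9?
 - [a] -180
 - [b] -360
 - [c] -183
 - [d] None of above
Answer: a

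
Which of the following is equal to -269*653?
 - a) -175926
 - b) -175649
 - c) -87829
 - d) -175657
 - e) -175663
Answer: d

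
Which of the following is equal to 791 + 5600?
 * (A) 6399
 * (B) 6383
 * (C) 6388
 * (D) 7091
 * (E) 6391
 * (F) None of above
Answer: E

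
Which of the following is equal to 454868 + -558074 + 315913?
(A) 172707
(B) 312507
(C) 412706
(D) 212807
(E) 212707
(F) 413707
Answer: E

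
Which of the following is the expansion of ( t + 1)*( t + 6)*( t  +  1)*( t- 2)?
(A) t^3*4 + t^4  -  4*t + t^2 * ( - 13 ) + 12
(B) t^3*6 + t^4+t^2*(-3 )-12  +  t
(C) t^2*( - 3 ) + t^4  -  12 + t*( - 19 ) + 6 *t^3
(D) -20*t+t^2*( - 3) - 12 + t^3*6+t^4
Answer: D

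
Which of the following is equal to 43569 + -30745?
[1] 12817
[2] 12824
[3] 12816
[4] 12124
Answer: 2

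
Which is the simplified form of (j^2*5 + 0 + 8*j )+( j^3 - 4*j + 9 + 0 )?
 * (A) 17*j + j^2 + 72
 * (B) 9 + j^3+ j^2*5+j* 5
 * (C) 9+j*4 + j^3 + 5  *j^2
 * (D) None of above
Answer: C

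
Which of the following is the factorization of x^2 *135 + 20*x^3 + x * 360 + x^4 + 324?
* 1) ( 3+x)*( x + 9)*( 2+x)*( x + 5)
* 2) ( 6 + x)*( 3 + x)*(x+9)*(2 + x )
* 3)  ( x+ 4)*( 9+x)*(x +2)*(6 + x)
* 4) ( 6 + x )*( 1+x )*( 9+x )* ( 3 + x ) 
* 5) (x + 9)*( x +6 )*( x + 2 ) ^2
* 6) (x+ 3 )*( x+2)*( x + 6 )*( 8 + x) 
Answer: 2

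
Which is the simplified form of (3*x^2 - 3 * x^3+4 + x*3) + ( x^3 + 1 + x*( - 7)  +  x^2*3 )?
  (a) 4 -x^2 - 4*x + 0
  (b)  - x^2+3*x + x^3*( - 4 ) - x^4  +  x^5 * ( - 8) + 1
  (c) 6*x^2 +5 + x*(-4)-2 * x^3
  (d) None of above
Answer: c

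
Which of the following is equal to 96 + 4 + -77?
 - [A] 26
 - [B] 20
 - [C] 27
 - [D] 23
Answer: D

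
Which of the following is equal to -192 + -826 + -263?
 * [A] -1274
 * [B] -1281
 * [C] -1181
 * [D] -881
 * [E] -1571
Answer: B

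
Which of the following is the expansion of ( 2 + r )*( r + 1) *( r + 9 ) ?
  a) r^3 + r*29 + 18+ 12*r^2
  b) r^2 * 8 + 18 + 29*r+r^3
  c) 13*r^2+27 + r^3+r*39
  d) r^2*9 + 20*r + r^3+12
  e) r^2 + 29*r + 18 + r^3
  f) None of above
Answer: a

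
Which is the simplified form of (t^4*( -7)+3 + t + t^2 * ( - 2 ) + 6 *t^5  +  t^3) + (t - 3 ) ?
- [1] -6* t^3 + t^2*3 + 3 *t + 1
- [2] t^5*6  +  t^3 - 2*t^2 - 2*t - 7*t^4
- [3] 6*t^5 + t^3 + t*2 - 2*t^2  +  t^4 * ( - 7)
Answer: 3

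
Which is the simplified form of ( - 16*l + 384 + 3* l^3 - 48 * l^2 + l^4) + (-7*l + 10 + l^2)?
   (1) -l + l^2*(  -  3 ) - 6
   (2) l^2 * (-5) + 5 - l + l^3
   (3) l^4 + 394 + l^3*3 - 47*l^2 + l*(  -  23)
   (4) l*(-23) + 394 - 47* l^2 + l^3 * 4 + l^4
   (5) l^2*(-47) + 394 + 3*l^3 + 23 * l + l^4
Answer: 3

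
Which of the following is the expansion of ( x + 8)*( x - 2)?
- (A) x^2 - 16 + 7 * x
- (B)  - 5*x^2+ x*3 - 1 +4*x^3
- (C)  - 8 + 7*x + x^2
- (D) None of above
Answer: D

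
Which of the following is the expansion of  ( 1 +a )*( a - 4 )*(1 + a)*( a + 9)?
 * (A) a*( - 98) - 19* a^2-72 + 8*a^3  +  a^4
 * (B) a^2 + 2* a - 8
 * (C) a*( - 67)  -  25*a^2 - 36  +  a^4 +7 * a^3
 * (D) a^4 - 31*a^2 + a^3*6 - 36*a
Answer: C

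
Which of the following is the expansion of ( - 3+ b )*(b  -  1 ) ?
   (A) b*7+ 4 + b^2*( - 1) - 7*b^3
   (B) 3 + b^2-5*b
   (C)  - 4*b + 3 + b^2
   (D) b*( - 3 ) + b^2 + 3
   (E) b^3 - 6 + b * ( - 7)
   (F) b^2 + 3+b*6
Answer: C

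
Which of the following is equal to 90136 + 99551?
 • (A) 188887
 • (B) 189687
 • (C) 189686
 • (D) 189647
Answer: B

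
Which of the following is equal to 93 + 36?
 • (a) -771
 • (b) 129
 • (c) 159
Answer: b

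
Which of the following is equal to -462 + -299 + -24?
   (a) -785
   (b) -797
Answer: a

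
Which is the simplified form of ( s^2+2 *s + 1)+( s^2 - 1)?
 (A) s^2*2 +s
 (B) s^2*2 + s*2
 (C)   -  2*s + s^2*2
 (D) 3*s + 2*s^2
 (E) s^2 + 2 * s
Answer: B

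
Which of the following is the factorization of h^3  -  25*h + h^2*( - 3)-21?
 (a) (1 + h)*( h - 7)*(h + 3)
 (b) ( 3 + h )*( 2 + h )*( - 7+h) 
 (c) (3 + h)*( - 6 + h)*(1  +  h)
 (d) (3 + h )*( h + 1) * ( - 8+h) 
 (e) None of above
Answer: a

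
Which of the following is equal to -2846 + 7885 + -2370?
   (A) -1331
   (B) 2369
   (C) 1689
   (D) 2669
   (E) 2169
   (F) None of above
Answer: D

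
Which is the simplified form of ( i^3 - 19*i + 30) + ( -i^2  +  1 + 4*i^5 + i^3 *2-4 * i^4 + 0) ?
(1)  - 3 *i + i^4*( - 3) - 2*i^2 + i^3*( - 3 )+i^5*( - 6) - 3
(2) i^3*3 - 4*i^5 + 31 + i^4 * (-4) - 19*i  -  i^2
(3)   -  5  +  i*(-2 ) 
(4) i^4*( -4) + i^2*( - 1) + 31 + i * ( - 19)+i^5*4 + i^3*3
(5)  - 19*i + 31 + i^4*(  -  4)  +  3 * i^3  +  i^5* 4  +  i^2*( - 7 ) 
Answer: 4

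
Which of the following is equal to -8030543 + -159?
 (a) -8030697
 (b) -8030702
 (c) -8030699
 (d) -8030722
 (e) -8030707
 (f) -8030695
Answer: b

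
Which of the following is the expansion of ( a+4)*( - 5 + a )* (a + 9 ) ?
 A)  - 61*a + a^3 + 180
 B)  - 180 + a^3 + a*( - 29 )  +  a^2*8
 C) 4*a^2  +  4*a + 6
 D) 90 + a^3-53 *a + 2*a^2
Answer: B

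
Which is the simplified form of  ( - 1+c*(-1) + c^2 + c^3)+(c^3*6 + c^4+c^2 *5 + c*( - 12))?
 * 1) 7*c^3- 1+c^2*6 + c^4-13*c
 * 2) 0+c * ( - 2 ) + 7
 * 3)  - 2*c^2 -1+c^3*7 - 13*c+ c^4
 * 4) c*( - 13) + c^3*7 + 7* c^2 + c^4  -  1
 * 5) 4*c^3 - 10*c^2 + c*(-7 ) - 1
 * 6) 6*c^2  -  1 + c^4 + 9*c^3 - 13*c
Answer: 1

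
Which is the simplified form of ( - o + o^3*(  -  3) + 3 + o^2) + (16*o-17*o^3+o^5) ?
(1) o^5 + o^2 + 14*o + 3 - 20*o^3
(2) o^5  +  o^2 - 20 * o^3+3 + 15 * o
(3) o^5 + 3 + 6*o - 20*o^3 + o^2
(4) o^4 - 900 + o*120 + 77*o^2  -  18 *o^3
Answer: 2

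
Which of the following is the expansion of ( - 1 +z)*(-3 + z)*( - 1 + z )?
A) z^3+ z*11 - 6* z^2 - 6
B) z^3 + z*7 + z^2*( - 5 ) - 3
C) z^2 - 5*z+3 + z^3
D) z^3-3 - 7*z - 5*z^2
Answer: B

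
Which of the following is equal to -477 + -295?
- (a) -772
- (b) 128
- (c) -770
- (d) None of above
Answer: a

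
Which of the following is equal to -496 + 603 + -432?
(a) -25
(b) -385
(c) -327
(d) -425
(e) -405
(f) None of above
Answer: f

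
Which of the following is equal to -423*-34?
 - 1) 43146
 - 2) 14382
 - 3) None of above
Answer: 2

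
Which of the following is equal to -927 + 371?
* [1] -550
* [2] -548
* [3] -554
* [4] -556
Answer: 4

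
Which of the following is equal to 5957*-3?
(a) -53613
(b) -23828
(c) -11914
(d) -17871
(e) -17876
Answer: d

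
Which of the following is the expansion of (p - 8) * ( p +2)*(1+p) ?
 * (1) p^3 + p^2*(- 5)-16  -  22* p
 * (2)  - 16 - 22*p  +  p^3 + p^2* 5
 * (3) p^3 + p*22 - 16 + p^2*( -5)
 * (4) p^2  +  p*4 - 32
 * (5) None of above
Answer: 1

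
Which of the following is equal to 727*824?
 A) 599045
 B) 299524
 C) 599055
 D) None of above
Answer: D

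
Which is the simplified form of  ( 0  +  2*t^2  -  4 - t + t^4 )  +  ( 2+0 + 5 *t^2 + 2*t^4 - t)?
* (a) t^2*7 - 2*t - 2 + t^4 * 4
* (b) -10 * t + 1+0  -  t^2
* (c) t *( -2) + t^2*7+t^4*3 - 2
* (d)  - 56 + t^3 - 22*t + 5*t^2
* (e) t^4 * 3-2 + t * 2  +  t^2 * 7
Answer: c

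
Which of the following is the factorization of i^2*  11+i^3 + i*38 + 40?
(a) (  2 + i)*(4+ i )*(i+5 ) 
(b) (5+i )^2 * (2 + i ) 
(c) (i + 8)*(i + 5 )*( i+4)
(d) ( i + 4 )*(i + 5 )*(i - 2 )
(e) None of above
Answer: a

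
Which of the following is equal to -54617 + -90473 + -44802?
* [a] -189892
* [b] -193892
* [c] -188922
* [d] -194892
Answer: a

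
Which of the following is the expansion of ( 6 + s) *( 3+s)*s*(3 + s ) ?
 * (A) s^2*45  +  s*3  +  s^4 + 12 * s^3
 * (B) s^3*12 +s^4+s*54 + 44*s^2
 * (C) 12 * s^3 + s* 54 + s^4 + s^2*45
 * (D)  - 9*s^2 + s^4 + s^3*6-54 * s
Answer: C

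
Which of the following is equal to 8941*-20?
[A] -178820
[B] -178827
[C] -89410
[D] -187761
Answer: A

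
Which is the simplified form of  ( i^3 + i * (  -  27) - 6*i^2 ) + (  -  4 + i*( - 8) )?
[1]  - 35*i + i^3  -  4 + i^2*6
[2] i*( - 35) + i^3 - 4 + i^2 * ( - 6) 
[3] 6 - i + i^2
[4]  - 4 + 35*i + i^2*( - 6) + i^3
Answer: 2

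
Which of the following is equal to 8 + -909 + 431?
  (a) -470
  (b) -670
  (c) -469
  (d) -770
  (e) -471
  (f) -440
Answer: a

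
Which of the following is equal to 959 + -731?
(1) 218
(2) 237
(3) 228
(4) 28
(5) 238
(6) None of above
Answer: 3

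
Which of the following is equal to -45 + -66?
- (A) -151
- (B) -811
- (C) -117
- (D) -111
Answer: D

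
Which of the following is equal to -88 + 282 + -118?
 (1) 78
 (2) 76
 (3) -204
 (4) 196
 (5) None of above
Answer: 2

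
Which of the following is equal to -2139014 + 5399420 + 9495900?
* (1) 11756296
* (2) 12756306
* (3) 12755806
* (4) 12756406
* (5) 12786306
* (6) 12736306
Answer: 2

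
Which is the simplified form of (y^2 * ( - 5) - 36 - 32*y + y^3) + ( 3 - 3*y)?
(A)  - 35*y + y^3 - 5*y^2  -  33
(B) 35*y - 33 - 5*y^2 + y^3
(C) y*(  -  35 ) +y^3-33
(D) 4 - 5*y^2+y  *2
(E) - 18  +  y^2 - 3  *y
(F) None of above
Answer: A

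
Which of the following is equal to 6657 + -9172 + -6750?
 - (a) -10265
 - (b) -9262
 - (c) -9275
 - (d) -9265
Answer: d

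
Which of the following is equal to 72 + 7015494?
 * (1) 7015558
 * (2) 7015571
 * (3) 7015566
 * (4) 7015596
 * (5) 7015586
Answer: 3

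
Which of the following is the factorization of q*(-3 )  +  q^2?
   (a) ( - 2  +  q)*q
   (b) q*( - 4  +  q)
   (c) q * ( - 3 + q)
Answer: c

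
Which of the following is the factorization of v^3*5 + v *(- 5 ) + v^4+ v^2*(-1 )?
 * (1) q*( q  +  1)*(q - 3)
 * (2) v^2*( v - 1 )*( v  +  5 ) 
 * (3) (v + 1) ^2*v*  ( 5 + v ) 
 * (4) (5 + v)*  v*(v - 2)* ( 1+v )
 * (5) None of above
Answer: 5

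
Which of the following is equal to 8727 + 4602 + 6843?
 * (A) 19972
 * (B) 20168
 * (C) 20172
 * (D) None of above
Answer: C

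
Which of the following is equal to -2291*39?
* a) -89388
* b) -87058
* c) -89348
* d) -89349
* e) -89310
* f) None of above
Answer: d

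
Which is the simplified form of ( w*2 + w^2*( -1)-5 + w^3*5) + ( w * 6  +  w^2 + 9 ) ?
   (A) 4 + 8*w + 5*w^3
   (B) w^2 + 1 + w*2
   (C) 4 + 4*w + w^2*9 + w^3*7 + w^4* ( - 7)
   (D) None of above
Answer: A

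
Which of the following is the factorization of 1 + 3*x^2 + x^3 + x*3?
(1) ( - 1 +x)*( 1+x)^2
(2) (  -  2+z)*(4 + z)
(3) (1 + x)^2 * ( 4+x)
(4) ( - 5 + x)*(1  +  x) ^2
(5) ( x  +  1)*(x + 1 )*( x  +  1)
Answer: 5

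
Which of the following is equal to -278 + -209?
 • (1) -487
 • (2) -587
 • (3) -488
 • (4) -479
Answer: 1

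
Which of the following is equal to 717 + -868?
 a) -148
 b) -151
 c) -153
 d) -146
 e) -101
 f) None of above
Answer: b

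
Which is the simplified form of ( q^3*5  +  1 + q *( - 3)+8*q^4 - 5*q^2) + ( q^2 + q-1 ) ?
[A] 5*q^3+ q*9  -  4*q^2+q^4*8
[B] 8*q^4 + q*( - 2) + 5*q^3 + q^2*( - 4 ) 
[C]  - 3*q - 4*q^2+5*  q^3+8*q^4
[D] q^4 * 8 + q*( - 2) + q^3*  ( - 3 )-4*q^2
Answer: B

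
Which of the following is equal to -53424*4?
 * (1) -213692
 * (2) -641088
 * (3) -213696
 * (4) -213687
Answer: 3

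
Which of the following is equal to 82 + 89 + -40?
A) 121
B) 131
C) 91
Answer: B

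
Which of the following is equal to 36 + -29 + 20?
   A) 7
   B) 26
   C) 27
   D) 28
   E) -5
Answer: C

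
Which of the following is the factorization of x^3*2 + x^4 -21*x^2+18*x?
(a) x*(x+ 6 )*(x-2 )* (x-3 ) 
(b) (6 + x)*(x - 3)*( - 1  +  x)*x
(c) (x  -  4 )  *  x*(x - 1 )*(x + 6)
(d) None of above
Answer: b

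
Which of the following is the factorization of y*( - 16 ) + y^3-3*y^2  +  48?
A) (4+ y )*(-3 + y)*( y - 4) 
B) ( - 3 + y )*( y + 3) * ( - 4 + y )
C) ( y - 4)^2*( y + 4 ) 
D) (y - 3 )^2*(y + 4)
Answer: A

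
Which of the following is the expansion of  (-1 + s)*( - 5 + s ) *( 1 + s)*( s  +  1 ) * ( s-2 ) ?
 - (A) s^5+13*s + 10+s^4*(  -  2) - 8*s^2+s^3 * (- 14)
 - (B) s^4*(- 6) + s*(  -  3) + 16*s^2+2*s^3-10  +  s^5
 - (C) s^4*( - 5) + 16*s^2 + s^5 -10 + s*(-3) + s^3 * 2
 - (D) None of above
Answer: B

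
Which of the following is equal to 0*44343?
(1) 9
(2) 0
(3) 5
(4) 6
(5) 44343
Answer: 2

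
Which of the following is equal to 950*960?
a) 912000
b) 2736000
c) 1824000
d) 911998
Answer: a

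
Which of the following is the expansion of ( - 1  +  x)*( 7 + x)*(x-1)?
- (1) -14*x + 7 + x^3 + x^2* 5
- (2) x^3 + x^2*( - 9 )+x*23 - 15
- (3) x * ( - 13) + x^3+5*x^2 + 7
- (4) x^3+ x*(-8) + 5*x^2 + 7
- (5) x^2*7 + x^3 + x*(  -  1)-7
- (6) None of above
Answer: 3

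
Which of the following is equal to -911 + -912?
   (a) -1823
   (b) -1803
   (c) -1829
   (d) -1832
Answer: a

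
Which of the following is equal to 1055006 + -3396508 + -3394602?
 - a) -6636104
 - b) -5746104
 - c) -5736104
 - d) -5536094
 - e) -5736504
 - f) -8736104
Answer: c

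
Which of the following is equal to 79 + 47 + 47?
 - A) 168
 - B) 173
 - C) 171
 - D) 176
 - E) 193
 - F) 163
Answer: B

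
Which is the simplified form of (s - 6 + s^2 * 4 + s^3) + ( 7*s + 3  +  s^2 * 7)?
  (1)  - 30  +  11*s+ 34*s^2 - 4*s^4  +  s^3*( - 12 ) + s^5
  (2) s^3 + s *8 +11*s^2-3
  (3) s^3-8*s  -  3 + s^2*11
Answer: 2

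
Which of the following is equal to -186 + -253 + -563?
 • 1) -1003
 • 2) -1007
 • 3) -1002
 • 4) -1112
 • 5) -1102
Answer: 3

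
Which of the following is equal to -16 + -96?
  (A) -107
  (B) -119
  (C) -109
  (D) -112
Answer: D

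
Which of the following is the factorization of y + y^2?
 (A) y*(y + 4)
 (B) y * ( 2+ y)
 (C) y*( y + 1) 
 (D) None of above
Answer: C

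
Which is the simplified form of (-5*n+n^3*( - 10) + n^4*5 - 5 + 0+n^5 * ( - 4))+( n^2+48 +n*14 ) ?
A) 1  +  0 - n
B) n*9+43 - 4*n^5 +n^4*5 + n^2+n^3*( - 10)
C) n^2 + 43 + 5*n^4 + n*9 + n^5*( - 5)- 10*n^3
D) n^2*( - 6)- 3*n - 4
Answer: B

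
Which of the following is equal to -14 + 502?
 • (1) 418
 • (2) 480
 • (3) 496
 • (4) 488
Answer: 4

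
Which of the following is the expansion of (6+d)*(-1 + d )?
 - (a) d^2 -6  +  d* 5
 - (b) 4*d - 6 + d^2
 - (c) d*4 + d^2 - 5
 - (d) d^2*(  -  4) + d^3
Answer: a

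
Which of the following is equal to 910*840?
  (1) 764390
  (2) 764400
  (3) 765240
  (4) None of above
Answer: 2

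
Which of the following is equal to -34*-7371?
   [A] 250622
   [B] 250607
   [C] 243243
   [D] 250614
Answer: D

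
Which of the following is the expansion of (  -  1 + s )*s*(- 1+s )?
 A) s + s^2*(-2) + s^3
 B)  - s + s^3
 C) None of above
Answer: A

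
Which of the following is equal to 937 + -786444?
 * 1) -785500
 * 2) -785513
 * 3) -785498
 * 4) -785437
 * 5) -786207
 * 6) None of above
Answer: 6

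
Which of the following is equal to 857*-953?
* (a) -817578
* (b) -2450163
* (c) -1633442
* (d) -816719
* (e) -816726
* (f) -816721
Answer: f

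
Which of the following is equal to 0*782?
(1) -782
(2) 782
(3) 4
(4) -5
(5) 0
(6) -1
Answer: 5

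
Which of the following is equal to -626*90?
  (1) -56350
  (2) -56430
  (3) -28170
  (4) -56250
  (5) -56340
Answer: 5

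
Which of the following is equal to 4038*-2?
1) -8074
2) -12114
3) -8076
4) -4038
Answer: 3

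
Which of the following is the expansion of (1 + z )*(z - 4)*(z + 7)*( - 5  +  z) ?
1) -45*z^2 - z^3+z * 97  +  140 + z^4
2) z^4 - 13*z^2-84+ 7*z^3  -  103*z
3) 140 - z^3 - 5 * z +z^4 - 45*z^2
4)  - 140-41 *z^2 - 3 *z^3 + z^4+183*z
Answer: 1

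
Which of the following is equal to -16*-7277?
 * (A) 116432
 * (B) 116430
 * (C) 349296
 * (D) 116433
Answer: A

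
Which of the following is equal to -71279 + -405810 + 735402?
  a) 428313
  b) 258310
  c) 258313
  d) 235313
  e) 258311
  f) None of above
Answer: c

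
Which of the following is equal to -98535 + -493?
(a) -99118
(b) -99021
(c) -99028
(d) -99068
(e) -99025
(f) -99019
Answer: c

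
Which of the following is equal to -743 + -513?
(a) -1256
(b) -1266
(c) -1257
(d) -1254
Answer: a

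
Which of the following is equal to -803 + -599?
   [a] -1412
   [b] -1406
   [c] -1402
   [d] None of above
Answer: c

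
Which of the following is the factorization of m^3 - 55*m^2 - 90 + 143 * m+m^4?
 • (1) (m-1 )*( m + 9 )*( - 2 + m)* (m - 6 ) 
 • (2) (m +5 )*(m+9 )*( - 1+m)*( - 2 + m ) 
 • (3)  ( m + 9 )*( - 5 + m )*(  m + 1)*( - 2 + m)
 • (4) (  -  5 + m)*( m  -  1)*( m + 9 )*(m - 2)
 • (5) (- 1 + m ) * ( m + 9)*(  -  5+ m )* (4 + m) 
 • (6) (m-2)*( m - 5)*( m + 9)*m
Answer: 4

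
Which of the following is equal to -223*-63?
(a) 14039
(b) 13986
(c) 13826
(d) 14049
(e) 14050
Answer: d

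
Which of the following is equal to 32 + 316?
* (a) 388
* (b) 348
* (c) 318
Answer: b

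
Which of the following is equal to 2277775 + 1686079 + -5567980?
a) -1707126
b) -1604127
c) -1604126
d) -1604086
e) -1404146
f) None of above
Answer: c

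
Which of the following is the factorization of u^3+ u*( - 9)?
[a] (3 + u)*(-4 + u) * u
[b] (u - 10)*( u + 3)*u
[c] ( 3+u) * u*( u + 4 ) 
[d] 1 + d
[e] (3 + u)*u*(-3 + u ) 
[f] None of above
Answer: e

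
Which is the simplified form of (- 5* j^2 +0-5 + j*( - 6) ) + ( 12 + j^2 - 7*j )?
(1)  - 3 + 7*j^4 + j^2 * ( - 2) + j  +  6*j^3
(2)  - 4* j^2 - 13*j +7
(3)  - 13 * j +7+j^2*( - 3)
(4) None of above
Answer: 2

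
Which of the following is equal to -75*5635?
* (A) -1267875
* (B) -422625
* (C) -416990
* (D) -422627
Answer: B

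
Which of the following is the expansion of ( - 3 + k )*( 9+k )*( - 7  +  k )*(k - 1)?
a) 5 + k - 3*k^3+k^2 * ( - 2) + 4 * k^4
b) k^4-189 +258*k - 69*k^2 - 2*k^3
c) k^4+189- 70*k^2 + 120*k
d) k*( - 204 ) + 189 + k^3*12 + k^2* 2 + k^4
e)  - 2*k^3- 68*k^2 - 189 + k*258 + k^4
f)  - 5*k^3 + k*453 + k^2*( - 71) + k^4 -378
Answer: e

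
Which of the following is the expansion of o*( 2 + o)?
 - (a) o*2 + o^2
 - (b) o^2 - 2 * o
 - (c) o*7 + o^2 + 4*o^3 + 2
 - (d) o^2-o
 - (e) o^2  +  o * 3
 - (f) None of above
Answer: a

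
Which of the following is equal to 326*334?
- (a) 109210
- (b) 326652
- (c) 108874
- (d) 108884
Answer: d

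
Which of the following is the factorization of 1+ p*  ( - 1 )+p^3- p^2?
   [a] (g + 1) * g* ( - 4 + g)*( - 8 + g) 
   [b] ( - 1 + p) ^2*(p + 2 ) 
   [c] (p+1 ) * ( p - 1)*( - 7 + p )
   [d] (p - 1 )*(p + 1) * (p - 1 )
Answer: d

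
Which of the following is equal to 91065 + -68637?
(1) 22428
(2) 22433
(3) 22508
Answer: 1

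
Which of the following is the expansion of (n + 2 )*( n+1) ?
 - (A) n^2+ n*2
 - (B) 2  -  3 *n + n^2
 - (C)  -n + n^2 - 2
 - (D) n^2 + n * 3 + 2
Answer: D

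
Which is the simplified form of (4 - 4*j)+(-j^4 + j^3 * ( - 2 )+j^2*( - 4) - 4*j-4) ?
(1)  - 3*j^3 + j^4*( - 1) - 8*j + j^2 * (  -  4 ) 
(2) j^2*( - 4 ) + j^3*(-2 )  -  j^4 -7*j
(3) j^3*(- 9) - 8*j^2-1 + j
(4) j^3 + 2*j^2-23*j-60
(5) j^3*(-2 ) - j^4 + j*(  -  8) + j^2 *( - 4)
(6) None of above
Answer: 5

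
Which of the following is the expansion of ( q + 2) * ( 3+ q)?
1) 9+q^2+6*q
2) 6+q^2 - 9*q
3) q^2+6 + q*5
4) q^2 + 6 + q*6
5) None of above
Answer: 3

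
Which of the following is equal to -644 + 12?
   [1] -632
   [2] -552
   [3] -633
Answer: 1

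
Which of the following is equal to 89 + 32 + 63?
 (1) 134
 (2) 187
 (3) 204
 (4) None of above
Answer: 4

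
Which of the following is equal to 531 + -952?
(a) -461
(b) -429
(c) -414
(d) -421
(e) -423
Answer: d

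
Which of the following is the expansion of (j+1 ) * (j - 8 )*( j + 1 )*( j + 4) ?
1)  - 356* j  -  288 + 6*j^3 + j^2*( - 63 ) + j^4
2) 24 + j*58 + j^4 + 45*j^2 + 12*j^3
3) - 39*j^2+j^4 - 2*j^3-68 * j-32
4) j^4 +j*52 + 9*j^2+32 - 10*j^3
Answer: 3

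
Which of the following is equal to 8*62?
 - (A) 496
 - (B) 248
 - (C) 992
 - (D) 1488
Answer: A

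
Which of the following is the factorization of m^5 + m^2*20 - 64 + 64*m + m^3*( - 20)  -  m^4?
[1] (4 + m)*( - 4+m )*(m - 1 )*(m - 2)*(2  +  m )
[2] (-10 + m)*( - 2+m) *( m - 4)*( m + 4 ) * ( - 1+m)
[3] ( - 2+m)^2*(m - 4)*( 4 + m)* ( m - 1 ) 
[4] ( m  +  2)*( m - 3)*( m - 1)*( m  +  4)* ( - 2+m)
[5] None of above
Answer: 1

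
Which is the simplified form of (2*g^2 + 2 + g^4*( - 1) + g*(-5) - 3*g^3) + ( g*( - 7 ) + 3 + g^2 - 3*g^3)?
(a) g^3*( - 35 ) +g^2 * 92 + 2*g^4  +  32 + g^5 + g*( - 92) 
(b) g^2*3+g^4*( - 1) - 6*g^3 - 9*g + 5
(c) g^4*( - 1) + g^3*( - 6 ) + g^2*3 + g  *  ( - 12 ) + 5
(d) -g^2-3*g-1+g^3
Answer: c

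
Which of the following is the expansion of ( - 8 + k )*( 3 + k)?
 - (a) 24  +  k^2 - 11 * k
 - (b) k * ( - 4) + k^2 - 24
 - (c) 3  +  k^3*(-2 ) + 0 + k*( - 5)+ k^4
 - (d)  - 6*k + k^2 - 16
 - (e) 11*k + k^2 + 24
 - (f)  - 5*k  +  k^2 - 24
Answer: f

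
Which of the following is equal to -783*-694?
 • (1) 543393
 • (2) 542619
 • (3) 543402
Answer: 3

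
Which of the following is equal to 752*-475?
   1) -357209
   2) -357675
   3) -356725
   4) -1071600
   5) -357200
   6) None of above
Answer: 5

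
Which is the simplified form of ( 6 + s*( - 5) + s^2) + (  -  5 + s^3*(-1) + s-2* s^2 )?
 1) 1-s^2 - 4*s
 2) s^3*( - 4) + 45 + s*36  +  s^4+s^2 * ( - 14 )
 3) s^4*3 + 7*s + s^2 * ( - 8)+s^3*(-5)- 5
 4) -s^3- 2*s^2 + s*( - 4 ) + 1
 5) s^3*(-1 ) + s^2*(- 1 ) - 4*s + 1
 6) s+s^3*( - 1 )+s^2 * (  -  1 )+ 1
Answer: 5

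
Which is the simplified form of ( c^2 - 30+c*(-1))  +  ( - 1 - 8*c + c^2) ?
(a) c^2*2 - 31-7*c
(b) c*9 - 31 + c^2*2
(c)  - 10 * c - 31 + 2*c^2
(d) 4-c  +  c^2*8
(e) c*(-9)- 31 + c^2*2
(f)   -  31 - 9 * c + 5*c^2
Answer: e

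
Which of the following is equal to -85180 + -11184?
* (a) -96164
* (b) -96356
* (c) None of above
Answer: c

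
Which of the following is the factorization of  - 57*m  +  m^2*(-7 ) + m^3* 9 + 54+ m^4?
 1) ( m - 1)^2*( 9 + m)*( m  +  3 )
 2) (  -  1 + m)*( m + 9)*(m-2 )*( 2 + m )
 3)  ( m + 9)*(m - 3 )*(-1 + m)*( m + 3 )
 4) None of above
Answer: 4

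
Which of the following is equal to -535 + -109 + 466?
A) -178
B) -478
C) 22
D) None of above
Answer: A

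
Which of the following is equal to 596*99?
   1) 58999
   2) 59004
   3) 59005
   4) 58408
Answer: 2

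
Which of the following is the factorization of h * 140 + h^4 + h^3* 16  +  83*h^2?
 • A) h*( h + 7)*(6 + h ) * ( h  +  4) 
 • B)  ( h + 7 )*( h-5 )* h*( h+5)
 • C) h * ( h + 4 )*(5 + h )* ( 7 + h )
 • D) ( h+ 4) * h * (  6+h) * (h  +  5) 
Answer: C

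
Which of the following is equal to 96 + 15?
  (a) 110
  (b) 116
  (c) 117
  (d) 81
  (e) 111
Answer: e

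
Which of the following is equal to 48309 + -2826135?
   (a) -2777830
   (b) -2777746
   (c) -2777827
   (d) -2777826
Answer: d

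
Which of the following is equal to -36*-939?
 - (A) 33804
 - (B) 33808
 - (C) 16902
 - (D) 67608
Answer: A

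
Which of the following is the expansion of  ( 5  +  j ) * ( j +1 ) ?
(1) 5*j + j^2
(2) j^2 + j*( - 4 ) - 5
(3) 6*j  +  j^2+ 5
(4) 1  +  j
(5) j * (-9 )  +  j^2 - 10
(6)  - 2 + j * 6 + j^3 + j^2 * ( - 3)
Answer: 3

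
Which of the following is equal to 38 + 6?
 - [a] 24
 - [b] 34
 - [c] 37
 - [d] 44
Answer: d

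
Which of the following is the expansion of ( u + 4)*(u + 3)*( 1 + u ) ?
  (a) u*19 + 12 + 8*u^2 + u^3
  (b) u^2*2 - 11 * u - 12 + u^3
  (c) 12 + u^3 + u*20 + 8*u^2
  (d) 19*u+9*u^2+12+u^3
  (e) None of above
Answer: a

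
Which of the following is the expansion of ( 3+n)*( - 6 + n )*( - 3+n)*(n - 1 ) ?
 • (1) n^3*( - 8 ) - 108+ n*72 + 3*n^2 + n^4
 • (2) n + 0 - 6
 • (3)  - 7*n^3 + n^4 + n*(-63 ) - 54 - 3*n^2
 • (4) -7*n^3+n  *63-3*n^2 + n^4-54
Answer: 4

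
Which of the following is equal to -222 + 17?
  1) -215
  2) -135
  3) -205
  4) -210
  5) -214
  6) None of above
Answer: 3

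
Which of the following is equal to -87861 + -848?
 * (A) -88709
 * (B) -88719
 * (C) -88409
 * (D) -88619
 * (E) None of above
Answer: A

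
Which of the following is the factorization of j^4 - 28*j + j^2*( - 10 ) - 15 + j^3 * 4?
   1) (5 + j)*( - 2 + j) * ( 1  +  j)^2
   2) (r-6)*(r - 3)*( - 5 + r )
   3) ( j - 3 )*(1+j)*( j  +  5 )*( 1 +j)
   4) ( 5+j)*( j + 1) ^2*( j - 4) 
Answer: 3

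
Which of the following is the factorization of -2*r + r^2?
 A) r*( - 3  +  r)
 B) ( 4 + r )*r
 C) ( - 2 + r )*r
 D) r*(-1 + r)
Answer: C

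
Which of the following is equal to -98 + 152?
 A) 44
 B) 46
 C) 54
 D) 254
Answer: C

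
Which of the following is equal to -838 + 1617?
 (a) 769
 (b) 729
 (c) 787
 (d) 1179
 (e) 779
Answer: e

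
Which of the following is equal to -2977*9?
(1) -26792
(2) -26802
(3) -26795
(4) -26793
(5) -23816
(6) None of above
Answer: 4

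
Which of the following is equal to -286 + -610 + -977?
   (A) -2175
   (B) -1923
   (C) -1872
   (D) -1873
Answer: D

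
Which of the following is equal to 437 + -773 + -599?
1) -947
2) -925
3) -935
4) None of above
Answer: 3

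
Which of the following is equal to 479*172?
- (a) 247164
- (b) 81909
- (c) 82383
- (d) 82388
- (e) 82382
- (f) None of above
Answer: d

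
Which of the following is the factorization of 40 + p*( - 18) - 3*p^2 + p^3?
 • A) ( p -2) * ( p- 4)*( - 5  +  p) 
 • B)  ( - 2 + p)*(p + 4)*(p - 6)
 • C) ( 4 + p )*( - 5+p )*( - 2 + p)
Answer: C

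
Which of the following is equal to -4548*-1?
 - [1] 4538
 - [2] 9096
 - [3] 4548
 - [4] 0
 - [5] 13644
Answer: 3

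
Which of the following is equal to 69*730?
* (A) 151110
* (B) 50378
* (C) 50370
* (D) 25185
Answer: C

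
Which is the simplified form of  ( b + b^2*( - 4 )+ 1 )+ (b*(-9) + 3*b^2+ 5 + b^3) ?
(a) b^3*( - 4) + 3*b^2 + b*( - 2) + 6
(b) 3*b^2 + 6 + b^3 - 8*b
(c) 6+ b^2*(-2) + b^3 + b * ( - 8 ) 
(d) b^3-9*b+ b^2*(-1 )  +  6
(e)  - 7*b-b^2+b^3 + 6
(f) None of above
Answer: f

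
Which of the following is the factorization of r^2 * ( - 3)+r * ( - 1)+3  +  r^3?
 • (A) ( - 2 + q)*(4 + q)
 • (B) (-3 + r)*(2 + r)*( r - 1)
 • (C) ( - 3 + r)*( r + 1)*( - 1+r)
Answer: C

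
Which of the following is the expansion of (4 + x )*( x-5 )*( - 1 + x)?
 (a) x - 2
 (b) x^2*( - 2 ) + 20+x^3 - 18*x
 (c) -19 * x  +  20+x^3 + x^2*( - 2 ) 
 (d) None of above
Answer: c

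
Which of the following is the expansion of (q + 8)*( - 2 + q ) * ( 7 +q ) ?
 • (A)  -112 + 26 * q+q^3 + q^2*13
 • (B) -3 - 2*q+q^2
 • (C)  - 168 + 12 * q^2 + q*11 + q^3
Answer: A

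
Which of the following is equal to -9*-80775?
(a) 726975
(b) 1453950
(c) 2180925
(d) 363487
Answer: a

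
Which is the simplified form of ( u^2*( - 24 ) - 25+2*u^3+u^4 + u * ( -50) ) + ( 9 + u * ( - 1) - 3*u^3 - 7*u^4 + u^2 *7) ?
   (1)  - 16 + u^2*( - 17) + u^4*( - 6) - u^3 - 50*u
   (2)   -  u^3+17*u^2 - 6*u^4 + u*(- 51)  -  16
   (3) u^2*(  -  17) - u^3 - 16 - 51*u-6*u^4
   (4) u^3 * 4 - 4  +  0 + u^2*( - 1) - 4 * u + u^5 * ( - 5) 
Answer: 3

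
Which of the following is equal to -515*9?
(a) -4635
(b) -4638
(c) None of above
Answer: a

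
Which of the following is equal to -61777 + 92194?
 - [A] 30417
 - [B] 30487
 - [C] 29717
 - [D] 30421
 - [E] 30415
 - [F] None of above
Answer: A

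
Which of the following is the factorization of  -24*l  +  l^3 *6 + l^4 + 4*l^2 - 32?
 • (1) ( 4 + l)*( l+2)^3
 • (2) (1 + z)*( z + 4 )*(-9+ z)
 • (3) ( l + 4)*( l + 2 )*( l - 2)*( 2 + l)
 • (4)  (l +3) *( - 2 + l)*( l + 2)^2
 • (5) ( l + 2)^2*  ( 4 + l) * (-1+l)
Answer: 3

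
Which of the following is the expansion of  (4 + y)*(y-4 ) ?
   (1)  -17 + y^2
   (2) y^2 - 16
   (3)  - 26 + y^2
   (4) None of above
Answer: 2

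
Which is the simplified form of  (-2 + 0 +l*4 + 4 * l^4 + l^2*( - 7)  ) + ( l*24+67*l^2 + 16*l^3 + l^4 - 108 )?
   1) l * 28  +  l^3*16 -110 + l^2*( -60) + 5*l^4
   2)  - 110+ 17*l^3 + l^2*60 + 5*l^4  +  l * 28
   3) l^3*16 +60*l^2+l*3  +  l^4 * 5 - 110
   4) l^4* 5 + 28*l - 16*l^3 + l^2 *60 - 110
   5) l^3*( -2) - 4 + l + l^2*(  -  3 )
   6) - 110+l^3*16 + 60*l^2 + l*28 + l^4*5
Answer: 6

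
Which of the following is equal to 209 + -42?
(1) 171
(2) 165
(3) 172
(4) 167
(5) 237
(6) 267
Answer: 4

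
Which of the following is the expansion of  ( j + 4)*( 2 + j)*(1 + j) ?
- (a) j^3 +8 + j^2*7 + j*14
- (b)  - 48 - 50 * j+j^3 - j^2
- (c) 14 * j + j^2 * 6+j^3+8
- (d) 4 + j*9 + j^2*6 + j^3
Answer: a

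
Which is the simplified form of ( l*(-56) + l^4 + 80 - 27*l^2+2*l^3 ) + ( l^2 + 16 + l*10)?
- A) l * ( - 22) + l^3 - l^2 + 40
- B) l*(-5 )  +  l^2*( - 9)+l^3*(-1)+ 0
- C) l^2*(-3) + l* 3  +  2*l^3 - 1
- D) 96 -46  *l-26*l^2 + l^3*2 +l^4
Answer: D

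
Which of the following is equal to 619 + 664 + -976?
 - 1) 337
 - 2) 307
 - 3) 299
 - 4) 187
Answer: 2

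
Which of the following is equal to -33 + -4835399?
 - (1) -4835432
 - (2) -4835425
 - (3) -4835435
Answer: 1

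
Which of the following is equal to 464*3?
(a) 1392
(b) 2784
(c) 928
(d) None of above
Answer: a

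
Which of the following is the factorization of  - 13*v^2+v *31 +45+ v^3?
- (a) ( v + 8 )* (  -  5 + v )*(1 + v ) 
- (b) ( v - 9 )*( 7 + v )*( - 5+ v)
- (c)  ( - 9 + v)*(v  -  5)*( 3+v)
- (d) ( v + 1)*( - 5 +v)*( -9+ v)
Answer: d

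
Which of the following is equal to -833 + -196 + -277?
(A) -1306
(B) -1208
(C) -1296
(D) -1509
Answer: A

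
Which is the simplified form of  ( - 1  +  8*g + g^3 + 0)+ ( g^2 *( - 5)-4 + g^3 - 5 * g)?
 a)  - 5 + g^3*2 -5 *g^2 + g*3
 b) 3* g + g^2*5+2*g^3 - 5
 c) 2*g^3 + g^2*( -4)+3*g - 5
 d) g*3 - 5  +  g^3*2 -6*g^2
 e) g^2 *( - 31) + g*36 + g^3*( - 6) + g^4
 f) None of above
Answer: a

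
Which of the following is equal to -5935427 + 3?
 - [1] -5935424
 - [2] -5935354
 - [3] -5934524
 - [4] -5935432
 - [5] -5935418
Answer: 1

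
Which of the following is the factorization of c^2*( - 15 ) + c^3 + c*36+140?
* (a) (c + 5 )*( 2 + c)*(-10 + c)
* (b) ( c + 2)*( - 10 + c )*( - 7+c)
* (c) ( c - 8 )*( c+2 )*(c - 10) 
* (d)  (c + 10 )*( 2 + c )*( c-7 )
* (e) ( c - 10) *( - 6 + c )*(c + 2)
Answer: b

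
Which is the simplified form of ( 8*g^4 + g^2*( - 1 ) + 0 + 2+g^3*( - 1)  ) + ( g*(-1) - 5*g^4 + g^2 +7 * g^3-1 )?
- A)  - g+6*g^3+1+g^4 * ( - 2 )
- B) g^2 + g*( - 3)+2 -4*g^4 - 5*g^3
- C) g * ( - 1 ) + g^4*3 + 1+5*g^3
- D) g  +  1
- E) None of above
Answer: E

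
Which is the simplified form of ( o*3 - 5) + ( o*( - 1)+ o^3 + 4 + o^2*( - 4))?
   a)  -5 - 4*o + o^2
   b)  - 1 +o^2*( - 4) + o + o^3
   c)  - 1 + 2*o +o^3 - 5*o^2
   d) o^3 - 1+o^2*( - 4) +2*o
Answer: d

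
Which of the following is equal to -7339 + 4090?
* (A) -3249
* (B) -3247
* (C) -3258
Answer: A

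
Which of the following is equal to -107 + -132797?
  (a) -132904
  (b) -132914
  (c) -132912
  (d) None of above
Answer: a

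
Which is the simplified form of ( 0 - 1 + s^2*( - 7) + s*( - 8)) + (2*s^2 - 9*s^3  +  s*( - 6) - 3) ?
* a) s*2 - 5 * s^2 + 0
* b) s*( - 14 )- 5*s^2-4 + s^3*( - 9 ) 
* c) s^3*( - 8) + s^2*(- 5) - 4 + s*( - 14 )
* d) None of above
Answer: b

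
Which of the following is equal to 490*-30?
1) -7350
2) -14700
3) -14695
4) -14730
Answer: 2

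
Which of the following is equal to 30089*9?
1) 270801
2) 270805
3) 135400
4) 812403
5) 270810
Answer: 1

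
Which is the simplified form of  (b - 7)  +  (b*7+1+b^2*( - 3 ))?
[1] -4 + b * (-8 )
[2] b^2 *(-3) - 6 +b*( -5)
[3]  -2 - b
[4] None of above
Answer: 4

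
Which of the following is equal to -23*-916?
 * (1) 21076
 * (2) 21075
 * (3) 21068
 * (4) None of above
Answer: 3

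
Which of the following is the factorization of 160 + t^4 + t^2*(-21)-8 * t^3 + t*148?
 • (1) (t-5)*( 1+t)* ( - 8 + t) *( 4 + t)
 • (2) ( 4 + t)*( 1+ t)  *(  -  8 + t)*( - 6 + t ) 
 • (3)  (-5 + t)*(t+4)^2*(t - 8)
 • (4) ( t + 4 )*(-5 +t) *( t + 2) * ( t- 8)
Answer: 1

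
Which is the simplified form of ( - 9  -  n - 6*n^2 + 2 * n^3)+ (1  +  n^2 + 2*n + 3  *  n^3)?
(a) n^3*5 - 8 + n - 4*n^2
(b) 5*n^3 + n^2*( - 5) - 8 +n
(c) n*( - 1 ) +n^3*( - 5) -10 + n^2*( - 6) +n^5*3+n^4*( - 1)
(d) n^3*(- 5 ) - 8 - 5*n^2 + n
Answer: b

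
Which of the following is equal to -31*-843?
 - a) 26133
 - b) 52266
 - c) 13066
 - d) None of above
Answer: a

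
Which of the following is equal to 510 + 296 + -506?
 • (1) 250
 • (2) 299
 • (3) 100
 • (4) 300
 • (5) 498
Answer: 4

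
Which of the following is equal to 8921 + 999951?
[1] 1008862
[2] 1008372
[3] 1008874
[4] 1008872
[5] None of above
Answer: 4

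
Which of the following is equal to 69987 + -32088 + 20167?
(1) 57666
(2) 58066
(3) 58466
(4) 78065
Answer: 2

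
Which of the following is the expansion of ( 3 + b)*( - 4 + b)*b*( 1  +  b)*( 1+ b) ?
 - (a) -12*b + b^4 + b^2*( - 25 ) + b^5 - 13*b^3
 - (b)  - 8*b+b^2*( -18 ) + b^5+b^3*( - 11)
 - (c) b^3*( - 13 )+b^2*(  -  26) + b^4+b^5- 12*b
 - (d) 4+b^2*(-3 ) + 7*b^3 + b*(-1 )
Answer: a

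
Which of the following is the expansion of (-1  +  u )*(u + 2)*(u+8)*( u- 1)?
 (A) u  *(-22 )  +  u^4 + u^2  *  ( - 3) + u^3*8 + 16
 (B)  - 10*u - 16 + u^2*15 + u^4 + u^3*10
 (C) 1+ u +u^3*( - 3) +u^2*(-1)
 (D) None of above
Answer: A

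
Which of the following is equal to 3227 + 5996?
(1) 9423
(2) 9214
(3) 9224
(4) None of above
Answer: 4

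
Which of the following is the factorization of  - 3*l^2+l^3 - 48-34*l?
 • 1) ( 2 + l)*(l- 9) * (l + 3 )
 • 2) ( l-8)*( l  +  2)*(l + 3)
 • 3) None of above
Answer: 2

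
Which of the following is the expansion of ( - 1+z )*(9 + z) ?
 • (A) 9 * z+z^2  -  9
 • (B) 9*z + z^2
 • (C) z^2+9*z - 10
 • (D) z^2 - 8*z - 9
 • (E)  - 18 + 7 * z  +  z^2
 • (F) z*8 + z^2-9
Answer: F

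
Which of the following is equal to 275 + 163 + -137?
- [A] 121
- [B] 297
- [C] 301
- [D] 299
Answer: C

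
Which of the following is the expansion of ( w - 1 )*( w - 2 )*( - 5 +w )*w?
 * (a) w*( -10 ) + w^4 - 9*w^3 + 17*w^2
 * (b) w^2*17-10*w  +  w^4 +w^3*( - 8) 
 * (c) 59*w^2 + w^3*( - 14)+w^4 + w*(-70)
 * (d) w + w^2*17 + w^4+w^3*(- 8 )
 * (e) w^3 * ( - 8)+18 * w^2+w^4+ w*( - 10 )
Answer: b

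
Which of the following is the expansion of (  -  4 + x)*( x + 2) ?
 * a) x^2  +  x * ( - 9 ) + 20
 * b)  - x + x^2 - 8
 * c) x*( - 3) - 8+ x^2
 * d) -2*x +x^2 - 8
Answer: d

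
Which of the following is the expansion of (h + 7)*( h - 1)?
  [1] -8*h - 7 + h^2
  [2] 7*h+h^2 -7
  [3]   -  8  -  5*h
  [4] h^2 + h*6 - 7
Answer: 4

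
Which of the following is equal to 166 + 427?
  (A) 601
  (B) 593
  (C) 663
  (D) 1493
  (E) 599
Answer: B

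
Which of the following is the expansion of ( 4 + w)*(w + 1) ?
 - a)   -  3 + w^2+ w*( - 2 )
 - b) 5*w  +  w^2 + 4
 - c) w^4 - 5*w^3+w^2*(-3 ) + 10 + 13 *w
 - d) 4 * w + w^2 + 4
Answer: b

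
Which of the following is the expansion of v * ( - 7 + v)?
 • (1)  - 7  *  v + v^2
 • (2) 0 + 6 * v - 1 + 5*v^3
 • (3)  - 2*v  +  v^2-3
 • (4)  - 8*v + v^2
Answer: 1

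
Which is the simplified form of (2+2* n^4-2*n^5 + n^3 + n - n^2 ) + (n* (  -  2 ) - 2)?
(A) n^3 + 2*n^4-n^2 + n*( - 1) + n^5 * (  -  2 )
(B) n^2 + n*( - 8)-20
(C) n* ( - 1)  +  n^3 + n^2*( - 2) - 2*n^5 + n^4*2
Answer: A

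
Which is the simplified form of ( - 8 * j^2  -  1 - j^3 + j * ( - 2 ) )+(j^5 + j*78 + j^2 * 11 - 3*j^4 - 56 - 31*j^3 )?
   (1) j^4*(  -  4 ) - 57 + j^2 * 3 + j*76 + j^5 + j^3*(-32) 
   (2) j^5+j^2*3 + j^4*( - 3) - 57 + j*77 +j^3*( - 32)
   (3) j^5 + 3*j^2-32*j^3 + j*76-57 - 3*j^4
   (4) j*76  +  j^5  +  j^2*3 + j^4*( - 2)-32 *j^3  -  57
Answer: 3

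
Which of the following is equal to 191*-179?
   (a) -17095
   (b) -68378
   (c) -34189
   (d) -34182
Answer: c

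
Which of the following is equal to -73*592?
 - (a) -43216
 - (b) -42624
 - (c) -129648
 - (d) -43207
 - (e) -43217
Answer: a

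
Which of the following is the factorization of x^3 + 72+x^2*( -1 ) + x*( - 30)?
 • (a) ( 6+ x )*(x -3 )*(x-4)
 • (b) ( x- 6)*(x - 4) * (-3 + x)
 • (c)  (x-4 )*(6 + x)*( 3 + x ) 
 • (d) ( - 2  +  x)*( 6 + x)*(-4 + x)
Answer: a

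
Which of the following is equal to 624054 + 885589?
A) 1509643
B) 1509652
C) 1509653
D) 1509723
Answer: A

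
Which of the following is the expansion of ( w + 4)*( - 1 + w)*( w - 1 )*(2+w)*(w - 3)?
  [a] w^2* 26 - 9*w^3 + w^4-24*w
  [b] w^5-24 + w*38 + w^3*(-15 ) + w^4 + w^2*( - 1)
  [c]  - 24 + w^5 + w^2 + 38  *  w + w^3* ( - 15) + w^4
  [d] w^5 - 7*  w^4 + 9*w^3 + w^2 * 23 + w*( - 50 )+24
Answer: b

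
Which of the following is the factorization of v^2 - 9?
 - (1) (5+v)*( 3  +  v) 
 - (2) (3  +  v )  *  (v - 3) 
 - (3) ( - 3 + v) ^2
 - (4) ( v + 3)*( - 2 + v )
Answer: 2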